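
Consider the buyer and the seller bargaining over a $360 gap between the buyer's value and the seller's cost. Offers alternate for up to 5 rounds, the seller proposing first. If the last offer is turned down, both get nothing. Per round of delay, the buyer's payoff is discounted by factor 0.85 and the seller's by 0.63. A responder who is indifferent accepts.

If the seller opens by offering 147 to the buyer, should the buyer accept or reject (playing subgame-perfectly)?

Work out the buyer's continuation value if the offer is rejected.
Round 5 (the seller proposes): the buyer will accept anything ≥ 0, so the seller offers 0 and keeps 360.
Round 4 (the buyer proposes): the seller can get 360 next round, worth 0.63 × 360 = 226.8 now. The buyer offers 226.8 and keeps 360 − 226.8 = 133.2.
Round 3 (the seller proposes): the buyer can get 133.2 next round, worth 0.85 × 133.2 = 113.22 now, so the seller offers 113.22, keeping 246.78.
Round 2 (the buyer proposes): the seller can get 246.78 next round, worth 0.63 × 246.78 = 155.4714 now, so the buyer offers 155.4714, keeping 204.5286.
So by rejecting in round 1, the buyer gets 204.5286 next round, worth 0.85 × 204.5286 = 173.84931 now.
Offer 147 < 173.84931, so the buyer rejects.

Reject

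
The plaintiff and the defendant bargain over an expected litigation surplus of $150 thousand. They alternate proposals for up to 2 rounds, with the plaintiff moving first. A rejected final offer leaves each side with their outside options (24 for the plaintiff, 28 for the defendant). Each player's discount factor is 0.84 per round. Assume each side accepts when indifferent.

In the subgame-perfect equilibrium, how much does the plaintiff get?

Round 2 (the defendant proposes): the plaintiff gets 24 if talks fail, so the defendant offers 24 and keeps 126.
Round 1 (the plaintiff proposes): the defendant can get 126 next round, worth 0.84 × 126 = 105.84 now; the plaintiff offers that and keeps 44.16.

44.16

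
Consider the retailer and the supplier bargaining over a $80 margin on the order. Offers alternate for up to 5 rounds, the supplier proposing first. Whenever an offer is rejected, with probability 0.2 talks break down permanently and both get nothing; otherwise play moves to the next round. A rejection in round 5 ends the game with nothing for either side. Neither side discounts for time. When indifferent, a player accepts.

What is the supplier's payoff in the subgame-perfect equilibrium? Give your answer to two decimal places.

Round 5 (the supplier proposes): the retailer will accept anything ≥ 0, so the supplier offers 0 and keeps 80.
Round 4 (the retailer proposes): rejecting gives the supplier an expected 0.8 × 80 = 64, so the retailer offers 64, keeping 16.
Round 3 (the supplier proposes): rejecting gives the retailer an expected 0.8 × 16 = 12.8. The supplier offers 12.8 and keeps 80 − 12.8 = 67.2.
Round 2 (the retailer proposes): rejecting gives the supplier an expected 0.8 × 67.2 = 53.76, so the retailer offers 53.76, keeping 26.24.
Round 1 (the supplier proposes): rejecting gives the retailer an expected 0.8 × 26.24 = 20.992. The supplier offers 20.992 and keeps 80 − 20.992 = 59.008.

59.01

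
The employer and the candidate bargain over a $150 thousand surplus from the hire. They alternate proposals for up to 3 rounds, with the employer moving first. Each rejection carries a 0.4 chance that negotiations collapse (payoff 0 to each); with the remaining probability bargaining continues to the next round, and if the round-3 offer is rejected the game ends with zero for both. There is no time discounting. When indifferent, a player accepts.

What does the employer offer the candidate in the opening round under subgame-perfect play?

Round 3 (the employer proposes): the candidate will accept anything ≥ 0, so the employer offers 0 and keeps 150.
Round 2 (the candidate proposes): rejecting gives the employer an expected 0.6 × 150 = 90. The candidate offers 90 and keeps 150 − 90 = 60.
Round 1 (the employer proposes): rejecting gives the candidate an expected 0.6 × 60 = 36. The employer offers 36 and keeps 150 − 36 = 114.

36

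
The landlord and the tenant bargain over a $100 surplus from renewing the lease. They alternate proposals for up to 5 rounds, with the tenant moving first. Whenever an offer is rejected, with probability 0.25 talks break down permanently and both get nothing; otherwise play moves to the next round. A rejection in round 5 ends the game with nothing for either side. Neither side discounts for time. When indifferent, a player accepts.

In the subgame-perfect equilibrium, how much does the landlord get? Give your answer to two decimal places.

Round 5 (the tenant proposes): the landlord will accept anything ≥ 0, so the tenant offers 0 and keeps 100.
Round 4 (the landlord proposes): rejecting gives the tenant an expected 0.75 × 100 = 75; the landlord offers that and keeps 25.
Round 3 (the tenant proposes): rejecting gives the landlord an expected 0.75 × 25 = 18.75. The tenant offers 18.75 and keeps 100 − 18.75 = 81.25.
Round 2 (the landlord proposes): rejecting gives the tenant an expected 0.75 × 81.25 = 60.9375. The landlord offers 60.9375 and keeps 100 − 60.9375 = 39.0625.
Round 1 (the tenant proposes): rejecting gives the landlord an expected 0.75 × 39.0625 = 29.296875, so the tenant offers 29.296875, keeping 70.703125.

29.30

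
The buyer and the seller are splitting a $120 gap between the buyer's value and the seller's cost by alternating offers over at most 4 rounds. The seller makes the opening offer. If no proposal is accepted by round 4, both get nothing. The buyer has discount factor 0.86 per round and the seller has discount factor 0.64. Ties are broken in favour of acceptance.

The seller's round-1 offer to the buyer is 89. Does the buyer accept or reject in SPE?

Reject

Work out the buyer's continuation value if the offer is rejected.
Round 4 (the buyer proposes): the seller will accept anything ≥ 0, so the buyer offers 0 and keeps 120.
Round 3 (the seller proposes): the buyer can get 120 next round, worth 0.86 × 120 = 103.2 now. The seller offers 103.2 and keeps 120 − 103.2 = 16.8.
Round 2 (the buyer proposes): the seller can get 16.8 next round, worth 0.64 × 16.8 = 10.752 now. The buyer offers 10.752 and keeps 120 − 10.752 = 109.248.
So by rejecting in round 1, the buyer gets 109.248 next round, worth 0.86 × 109.248 = 93.95328 now.
Offer 89 < 93.95328, so the buyer rejects.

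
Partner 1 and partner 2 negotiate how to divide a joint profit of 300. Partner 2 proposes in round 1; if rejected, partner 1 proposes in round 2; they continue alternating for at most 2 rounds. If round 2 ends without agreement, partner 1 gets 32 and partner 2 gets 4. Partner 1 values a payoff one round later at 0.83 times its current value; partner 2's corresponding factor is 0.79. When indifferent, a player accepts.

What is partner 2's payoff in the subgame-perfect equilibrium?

Round 2 (partner 1 proposes): partner 2 gets 4 if talks fail, so partner 1 offers 4 and keeps 296.
Round 1 (partner 2 proposes): partner 1 can get 296 next round, worth 0.83 × 296 = 245.68 now, so partner 2 offers 245.68, keeping 54.32.

54.32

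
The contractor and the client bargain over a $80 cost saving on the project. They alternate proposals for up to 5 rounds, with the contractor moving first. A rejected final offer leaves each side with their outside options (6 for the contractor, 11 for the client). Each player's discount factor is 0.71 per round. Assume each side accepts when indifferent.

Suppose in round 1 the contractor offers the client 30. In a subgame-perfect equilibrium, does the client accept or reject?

Round 5 (the contractor proposes): the client gets 11 if talks fail, so the contractor offers 11 and keeps 69.
Round 4 (the client proposes): the contractor can get 69 next round, worth 0.71 × 69 = 48.99 now; the client offers that and keeps 31.01.
Round 3 (the contractor proposes): the client can get 31.01 next round, worth 0.71 × 31.01 = 22.0171 now, so the contractor offers 22.0171, keeping 57.9829.
Round 2 (the client proposes): the contractor can get 57.9829 next round, worth 0.71 × 57.9829 = 41.167859 now, so the client offers 41.167859, keeping 38.832141.
So by rejecting in round 1, the client gets 38.832141 next round, worth 0.71 × 38.832141 = 27.57082011 now.
Offer 30 ≥ 27.57082011, so the client accepts.

Accept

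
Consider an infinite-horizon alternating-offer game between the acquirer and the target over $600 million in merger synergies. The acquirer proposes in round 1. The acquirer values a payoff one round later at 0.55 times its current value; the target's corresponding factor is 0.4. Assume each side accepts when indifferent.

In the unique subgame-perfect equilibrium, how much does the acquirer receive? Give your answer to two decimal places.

461.54

When the acquirer proposes, the target accepts any offer worth at least 0.4 times what the target would get by proposing next round; and vice versa.
This gives x = 600 − 0.4y and y = 600 − 0.55x, where x and y are each side's share when it proposes.
Hence (1 − 0.4·0.55)x = 600(1 − 0.4), i.e. 0.78·x = 360.
x ≈ 461.5385; the target's share is 600 − x ≈ 138.4615.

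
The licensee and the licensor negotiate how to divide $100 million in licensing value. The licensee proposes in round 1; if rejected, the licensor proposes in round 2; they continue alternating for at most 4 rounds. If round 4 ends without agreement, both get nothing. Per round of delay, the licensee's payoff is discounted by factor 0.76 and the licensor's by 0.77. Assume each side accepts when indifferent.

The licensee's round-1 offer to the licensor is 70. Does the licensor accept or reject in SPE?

Round 4 (the licensor proposes): rejection yields 0 for the licensee; the licensor offers 0 and keeps 100.
Round 3 (the licensee proposes): the licensor can get 100 next round, worth 0.77 × 100 = 77 now, so the licensee offers 77, keeping 23.
Round 2 (the licensor proposes): the licensee can get 23 next round, worth 0.76 × 23 = 17.48 now. The licensor offers 17.48 and keeps 100 − 17.48 = 82.52.
So by rejecting in round 1, the licensor gets 82.52 next round, worth 0.77 × 82.52 = 63.5404 now.
Offer 70 ≥ 63.5404, so the licensor accepts.

Accept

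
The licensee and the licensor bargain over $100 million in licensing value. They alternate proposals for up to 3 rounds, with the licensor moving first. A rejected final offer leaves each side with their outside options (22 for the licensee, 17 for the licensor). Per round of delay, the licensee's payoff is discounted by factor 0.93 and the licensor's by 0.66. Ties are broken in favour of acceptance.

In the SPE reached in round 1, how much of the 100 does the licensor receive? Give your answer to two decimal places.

54.88

Work backward from the last round.
Round 3 (the licensor proposes): the licensee gets 22 if talks fail, so the licensor offers 22 and keeps 78.
Round 2 (the licensee proposes): the licensor can get 78 next round, worth 0.66 × 78 = 51.48 now. The licensee offers 51.48 and keeps 100 − 51.48 = 48.52.
Round 1 (the licensor proposes): the licensee can get 48.52 next round, worth 0.93 × 48.52 = 45.1236 now. The licensor offers 45.1236 and keeps 100 − 45.1236 = 54.8764.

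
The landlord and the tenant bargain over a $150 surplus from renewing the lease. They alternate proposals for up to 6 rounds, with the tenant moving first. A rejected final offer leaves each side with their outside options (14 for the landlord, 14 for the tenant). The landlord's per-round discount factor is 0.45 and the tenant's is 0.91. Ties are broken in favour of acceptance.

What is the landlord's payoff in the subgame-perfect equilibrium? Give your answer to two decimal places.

Round 6 (the landlord proposes): the tenant gets 14 if talks fail, so the landlord offers 14 and keeps 136.
Round 5 (the tenant proposes): the landlord can get 136 next round, worth 0.45 × 136 = 61.2 now; the tenant offers that and keeps 88.8.
Round 4 (the landlord proposes): the tenant can get 88.8 next round, worth 0.91 × 88.8 = 80.808 now; the landlord offers that and keeps 69.192.
Round 3 (the tenant proposes): the landlord can get 69.192 next round, worth 0.45 × 69.192 = 31.1364 now; the tenant offers that and keeps 118.8636.
Round 2 (the landlord proposes): the tenant can get 118.8636 next round, worth 0.91 × 118.8636 = 108.165876 now; the landlord offers that and keeps 41.834124.
Round 1 (the tenant proposes): the landlord can get 41.834124 next round, worth 0.45 × 41.834124 = 18.8253558 now; the tenant offers that and keeps 131.1746442.

18.83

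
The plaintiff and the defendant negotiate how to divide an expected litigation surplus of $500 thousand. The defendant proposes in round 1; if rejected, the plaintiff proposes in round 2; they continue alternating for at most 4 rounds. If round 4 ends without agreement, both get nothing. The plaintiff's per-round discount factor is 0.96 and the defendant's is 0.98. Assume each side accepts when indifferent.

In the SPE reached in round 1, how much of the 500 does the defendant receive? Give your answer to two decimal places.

Round 4 (the plaintiff proposes): the defendant will accept anything ≥ 0, so the plaintiff offers 0 and keeps 500.
Round 3 (the defendant proposes): the plaintiff can get 500 next round, worth 0.96 × 500 = 480 now. The defendant offers 480 and keeps 500 − 480 = 20.
Round 2 (the plaintiff proposes): the defendant can get 20 next round, worth 0.98 × 20 = 19.6 now. The plaintiff offers 19.6 and keeps 500 − 19.6 = 480.4.
Round 1 (the defendant proposes): the plaintiff can get 480.4 next round, worth 0.96 × 480.4 = 461.184 now, so the defendant offers 461.184, keeping 38.816.

38.82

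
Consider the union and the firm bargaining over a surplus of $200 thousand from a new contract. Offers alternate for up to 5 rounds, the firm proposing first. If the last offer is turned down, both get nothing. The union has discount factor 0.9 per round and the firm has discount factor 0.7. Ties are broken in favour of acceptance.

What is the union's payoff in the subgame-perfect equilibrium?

Solve by backward induction from round 5.
Round 5 (the firm proposes): the union will accept anything ≥ 0, so the firm offers 0 and keeps 200.
Round 4 (the union proposes): the firm can get 200 next round, worth 0.7 × 200 = 140 now, so the union offers 140, keeping 60.
Round 3 (the firm proposes): the union can get 60 next round, worth 0.9 × 60 = 54 now, so the firm offers 54, keeping 146.
Round 2 (the union proposes): the firm can get 146 next round, worth 0.7 × 146 = 102.2 now, so the union offers 102.2, keeping 97.8.
Round 1 (the firm proposes): the union can get 97.8 next round, worth 0.9 × 97.8 = 88.02 now; the firm offers that and keeps 111.98.

88.02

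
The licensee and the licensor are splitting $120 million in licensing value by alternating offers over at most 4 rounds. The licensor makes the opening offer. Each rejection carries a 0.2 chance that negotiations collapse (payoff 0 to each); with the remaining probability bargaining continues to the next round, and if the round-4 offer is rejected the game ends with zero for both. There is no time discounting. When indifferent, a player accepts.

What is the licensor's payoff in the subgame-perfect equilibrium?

Round 4 (the licensee proposes): rejection yields 0 for the licensor; the licensee offers 0 and keeps 120.
Round 3 (the licensor proposes): rejecting gives the licensee an expected 0.8 × 120 = 96. The licensor offers 96 and keeps 120 − 96 = 24.
Round 2 (the licensee proposes): rejecting gives the licensor an expected 0.8 × 24 = 19.2, so the licensee offers 19.2, keeping 100.8.
Round 1 (the licensor proposes): rejecting gives the licensee an expected 0.8 × 100.8 = 80.64, so the licensor offers 80.64, keeping 39.36.

39.36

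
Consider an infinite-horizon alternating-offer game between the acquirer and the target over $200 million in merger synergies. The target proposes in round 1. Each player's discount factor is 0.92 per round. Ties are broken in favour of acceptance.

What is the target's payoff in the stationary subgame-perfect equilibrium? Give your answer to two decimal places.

In a stationary SPE each proposer offers the other exactly their discounted continuation value.
If the target keeps x when proposing and the acquirer keeps y when proposing, then x = 200 − 0.92y and y = 200 − 0.92x.
Solving: x = 200(1 − 0.92) / (1 − 0.92·0.92) = 16 / 0.1536 ≈ 104.1667.
The acquirer gets 200 − 104.1667 ≈ 95.8333.

104.17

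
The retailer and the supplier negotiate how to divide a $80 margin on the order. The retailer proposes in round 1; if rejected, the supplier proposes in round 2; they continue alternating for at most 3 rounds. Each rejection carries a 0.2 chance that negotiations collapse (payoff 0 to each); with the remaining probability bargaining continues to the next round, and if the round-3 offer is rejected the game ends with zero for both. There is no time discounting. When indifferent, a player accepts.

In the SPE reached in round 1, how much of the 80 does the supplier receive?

12.8

Round 3 (the retailer proposes): rejection yields 0 for the supplier; the retailer offers 0 and keeps 80.
Round 2 (the supplier proposes): rejecting gives the retailer an expected 0.8 × 80 = 64. The supplier offers 64 and keeps 80 − 64 = 16.
Round 1 (the retailer proposes): rejecting gives the supplier an expected 0.8 × 16 = 12.8, so the retailer offers 12.8, keeping 67.2.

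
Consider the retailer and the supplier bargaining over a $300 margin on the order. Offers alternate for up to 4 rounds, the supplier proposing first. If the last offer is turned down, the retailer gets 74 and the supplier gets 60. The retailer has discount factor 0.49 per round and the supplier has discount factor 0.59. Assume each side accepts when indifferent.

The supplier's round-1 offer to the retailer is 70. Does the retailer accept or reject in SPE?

Reject

Work out the retailer's continuation value if the offer is rejected.
Round 4 (the retailer proposes): the supplier gets 60 if talks fail, so the retailer offers 60 and keeps 240.
Round 3 (the supplier proposes): the retailer can get 240 next round, worth 0.49 × 240 = 117.6 now. The supplier offers 117.6 and keeps 300 − 117.6 = 182.4.
Round 2 (the retailer proposes): the supplier can get 182.4 next round, worth 0.59 × 182.4 = 107.616 now. The retailer offers 107.616 and keeps 300 − 107.616 = 192.384.
So by rejecting in round 1, the retailer gets 192.384 next round, worth 0.49 × 192.384 = 94.26816 now.
Offer 70 < 94.26816, so the retailer rejects.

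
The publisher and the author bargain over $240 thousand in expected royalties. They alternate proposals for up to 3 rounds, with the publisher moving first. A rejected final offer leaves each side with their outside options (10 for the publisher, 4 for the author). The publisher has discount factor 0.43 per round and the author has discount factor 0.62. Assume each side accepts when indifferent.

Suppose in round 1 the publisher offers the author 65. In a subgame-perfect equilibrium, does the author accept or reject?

Reject

Round 3 (the publisher proposes): the author gets 4 if talks fail, so the publisher offers 4 and keeps 236.
Round 2 (the author proposes): the publisher can get 236 next round, worth 0.43 × 236 = 101.48 now; the author offers that and keeps 138.52.
So by rejecting in round 1, the author gets 138.52 next round, worth 0.62 × 138.52 = 85.8824 now.
Offer 65 < 85.8824, so the author rejects.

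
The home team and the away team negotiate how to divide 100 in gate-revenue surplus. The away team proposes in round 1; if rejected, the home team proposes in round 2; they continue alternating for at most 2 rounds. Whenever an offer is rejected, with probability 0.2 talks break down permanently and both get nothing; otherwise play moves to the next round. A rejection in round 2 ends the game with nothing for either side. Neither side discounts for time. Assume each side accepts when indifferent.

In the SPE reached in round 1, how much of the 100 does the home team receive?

By backward induction:
Round 2 (the home team proposes): rejection yields 0 for the away team; the home team offers 0 and keeps 100.
Round 1 (the away team proposes): rejecting gives the home team an expected 0.8 × 100 = 80, so the away team offers 80, keeping 20.

80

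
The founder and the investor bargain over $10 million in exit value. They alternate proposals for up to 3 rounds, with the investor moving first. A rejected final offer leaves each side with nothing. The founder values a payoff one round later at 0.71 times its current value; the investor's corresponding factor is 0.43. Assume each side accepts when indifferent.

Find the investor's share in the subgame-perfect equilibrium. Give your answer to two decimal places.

5.95

Round 3 (the investor proposes): the founder will accept anything ≥ 0, so the investor offers 0 and keeps 10.
Round 2 (the founder proposes): the investor can get 10 next round, worth 0.43 × 10 = 4.3 now; the founder offers that and keeps 5.7.
Round 1 (the investor proposes): the founder can get 5.7 next round, worth 0.71 × 5.7 = 4.047 now; the investor offers that and keeps 5.953.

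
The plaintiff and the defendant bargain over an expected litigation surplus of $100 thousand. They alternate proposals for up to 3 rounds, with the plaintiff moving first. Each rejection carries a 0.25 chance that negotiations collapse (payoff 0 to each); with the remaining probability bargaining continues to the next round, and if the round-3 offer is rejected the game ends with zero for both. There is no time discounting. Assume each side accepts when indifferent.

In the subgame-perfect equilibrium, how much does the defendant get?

Round 3 (the plaintiff proposes): rejection yields 0 for the defendant; the plaintiff offers 0 and keeps 100.
Round 2 (the defendant proposes): rejecting gives the plaintiff an expected 0.75 × 100 = 75, so the defendant offers 75, keeping 25.
Round 1 (the plaintiff proposes): rejecting gives the defendant an expected 0.75 × 25 = 18.75; the plaintiff offers that and keeps 81.25.

18.75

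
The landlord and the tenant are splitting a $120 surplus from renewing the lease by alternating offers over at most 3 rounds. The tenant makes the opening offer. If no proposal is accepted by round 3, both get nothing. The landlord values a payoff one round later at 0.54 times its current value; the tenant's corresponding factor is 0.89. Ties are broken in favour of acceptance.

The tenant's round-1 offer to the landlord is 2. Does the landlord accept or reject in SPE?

Work out the landlord's continuation value if the offer is rejected.
Round 3 (the tenant proposes): the landlord will accept anything ≥ 0, so the tenant offers 0 and keeps 120.
Round 2 (the landlord proposes): the tenant can get 120 next round, worth 0.89 × 120 = 106.8 now. The landlord offers 106.8 and keeps 120 − 106.8 = 13.2.
So by rejecting in round 1, the landlord gets 13.2 next round, worth 0.54 × 13.2 = 7.128 now.
Offer 2 < 7.128, so the landlord rejects.

Reject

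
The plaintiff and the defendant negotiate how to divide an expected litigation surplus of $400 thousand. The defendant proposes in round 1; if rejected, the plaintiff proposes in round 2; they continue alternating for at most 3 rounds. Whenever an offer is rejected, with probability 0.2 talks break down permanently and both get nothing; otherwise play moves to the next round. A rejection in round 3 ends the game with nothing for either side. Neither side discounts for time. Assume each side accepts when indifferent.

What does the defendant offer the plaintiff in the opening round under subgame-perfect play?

64

Round 3 (the defendant proposes): rejection yields 0 for the plaintiff; the defendant offers 0 and keeps 400.
Round 2 (the plaintiff proposes): rejecting gives the defendant an expected 0.8 × 400 = 320. The plaintiff offers 320 and keeps 400 − 320 = 80.
Round 1 (the defendant proposes): rejecting gives the plaintiff an expected 0.8 × 80 = 64. The defendant offers 64 and keeps 400 − 64 = 336.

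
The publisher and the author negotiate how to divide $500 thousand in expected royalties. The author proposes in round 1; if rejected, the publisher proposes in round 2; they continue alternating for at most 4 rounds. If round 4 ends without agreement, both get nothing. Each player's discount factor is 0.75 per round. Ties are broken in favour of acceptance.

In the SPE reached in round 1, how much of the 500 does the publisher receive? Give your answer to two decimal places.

Round 4 (the publisher proposes): the author will accept anything ≥ 0, so the publisher offers 0 and keeps 500.
Round 3 (the author proposes): the publisher can get 500 next round, worth 0.75 × 500 = 375 now. The author offers 375 and keeps 500 − 375 = 125.
Round 2 (the publisher proposes): the author can get 125 next round, worth 0.75 × 125 = 93.75 now. The publisher offers 93.75 and keeps 500 − 93.75 = 406.25.
Round 1 (the author proposes): the publisher can get 406.25 next round, worth 0.75 × 406.25 = 304.6875 now, so the author offers 304.6875, keeping 195.3125.

304.69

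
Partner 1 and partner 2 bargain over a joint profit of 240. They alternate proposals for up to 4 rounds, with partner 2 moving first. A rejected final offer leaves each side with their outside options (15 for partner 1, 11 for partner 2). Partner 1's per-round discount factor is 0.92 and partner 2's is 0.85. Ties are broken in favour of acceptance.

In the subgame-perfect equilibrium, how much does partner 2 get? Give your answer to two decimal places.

42.13

Round 4 (partner 1 proposes): partner 2 gets 11 if talks fail, so partner 1 offers 11 and keeps 229.
Round 3 (partner 2 proposes): partner 1 can get 229 next round, worth 0.92 × 229 = 210.68 now; partner 2 offers that and keeps 29.32.
Round 2 (partner 1 proposes): partner 2 can get 29.32 next round, worth 0.85 × 29.32 = 24.922 now. Partner 1 offers 24.922 and keeps 240 − 24.922 = 215.078.
Round 1 (partner 2 proposes): partner 1 can get 215.078 next round, worth 0.92 × 215.078 = 197.87176 now, so partner 2 offers 197.87176, keeping 42.12824.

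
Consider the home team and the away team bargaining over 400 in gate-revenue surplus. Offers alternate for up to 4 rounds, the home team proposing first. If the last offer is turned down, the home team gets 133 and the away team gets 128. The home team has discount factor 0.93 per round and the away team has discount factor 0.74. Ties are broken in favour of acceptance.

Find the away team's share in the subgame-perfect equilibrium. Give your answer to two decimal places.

156.69

Round 4 (the away team proposes): the home team gets 133 if talks fail, so the away team offers 133 and keeps 267.
Round 3 (the home team proposes): the away team can get 267 next round, worth 0.74 × 267 = 197.58 now; the home team offers that and keeps 202.42.
Round 2 (the away team proposes): the home team can get 202.42 next round, worth 0.93 × 202.42 = 188.2506 now, so the away team offers 188.2506, keeping 211.7494.
Round 1 (the home team proposes): the away team can get 211.7494 next round, worth 0.74 × 211.7494 = 156.694556 now. The home team offers 156.694556 and keeps 400 − 156.694556 = 243.305444.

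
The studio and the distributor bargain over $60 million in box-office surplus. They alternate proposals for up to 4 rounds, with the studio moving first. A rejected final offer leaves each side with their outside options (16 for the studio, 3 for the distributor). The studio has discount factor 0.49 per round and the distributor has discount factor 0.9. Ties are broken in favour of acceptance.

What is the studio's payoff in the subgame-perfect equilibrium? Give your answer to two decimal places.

Round 4 (the distributor proposes): the studio gets 16 if talks fail, so the distributor offers 16 and keeps 44.
Round 3 (the studio proposes): the distributor can get 44 next round, worth 0.9 × 44 = 39.6 now, so the studio offers 39.6, keeping 20.4.
Round 2 (the distributor proposes): the studio can get 20.4 next round, worth 0.49 × 20.4 = 9.996 now. The distributor offers 9.996 and keeps 60 − 9.996 = 50.004.
Round 1 (the studio proposes): the distributor can get 50.004 next round, worth 0.9 × 50.004 = 45.0036 now; the studio offers that and keeps 14.9964.

15.00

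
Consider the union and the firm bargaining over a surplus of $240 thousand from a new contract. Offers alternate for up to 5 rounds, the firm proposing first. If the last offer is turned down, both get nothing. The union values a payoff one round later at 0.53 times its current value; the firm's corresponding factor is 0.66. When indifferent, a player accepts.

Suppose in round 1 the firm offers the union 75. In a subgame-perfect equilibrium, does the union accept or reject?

Round 5 (the firm proposes): the union will accept anything ≥ 0, so the firm offers 0 and keeps 240.
Round 4 (the union proposes): the firm can get 240 next round, worth 0.66 × 240 = 158.4 now. The union offers 158.4 and keeps 240 − 158.4 = 81.6.
Round 3 (the firm proposes): the union can get 81.6 next round, worth 0.53 × 81.6 = 43.248 now. The firm offers 43.248 and keeps 240 − 43.248 = 196.752.
Round 2 (the union proposes): the firm can get 196.752 next round, worth 0.66 × 196.752 = 129.85632 now. The union offers 129.85632 and keeps 240 − 129.85632 = 110.14368.
So by rejecting in round 1, the union gets 110.14368 next round, worth 0.53 × 110.14368 = 58.3761504 now.
Offer 75 ≥ 58.3761504, so the union accepts.

Accept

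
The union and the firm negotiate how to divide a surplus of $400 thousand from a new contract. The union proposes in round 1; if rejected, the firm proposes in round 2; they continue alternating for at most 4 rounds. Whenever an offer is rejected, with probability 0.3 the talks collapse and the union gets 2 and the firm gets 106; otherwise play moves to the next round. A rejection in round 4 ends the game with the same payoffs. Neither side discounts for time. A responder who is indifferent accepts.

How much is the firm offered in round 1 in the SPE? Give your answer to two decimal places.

267.48

Round 4 (the firm proposes): the union gets 2 if talks fail, so the firm offers 2 and keeps 398.
Round 3 (the union proposes): rejecting gives the firm an expected 0.7 × 398 + 0.3 × 106 = 310.4. The union offers 310.4 and keeps 400 − 310.4 = 89.6.
Round 2 (the firm proposes): rejecting gives the union an expected 0.7 × 89.6 + 0.3 × 2 = 63.32, so the firm offers 63.32, keeping 336.68.
Round 1 (the union proposes): rejecting gives the firm an expected 0.7 × 336.68 + 0.3 × 106 = 267.476; the union offers that and keeps 132.524.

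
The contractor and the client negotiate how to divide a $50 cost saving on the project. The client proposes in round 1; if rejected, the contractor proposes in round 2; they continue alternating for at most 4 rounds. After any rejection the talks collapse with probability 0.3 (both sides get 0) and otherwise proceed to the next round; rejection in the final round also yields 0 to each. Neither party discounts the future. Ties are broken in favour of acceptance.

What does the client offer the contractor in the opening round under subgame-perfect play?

27.65

By backward induction:
Round 4 (the contractor proposes): rejection yields 0 for the client; the contractor offers 0 and keeps 50.
Round 3 (the client proposes): rejecting gives the contractor an expected 0.7 × 50 = 35; the client offers that and keeps 15.
Round 2 (the contractor proposes): rejecting gives the client an expected 0.7 × 15 = 10.5. The contractor offers 10.5 and keeps 50 − 10.5 = 39.5.
Round 1 (the client proposes): rejecting gives the contractor an expected 0.7 × 39.5 = 27.65, so the client offers 27.65, keeping 22.35.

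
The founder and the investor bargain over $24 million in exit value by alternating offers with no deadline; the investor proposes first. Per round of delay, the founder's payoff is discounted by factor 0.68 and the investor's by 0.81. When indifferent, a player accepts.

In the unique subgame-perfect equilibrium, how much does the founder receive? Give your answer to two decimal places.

Let x be the investor's share when the investor proposes and y be the founder's share when the founder proposes.
The founder accepts iff offered ≥ 0.68·y, so x = 24 − 0.68y. Symmetrically y = 24 − 0.81x.
Substituting: x = 24 − 0.68(24 − 0.81x), giving x(1 − 0.81·0.68) = 24(1 − 0.68).
So x = 24 × 0.32 / 0.4492 ≈ 17.0971, and the founder receives 24 − x ≈ 6.9029.

6.90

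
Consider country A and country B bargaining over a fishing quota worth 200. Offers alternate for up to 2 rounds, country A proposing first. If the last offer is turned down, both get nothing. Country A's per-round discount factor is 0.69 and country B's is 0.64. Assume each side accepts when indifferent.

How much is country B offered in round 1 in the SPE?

Round 2 (country B proposes): country A will accept anything ≥ 0, so country B offers 0 and keeps 200.
Round 1 (country A proposes): country B can get 200 next round, worth 0.64 × 200 = 128 now; country A offers that and keeps 72.

128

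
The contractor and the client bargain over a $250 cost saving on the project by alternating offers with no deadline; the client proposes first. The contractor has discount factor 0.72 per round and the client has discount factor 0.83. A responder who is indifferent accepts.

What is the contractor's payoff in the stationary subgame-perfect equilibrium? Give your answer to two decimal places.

When the client proposes, the contractor accepts any offer worth at least 0.72 times what the contractor would get by proposing next round; and vice versa.
This gives x = 250 − 0.72y and y = 250 − 0.83x, where x and y are each side's share when it proposes.
Hence (1 − 0.72·0.83)x = 250(1 − 0.72), i.e. 0.4024·x = 70.
x ≈ 173.9563; the contractor's share is 250 − x ≈ 76.0437.

76.04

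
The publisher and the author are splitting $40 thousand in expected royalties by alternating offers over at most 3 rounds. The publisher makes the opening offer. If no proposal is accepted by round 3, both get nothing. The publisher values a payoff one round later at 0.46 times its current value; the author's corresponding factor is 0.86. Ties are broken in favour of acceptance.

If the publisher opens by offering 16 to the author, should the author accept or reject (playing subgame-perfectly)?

Round 3 (the publisher proposes): rejection yields 0 for the author; the publisher offers 0 and keeps 40.
Round 2 (the author proposes): the publisher can get 40 next round, worth 0.46 × 40 = 18.4 now; the author offers that and keeps 21.6.
So by rejecting in round 1, the author gets 21.6 next round, worth 0.86 × 21.6 = 18.576 now.
Offer 16 < 18.576, so the author rejects.

Reject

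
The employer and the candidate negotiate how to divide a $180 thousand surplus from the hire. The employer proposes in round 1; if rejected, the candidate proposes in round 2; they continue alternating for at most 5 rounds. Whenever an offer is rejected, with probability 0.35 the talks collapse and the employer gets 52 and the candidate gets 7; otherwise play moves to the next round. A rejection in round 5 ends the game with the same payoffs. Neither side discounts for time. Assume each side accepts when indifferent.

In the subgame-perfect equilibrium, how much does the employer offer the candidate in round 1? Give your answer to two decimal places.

By backward induction:
Round 5 (the employer proposes): the candidate gets 7 if talks fail, so the employer offers 7 and keeps 173.
Round 4 (the candidate proposes): rejecting gives the employer an expected 0.65 × 173 + 0.35 × 52 = 130.65; the candidate offers that and keeps 49.35.
Round 3 (the employer proposes): rejecting gives the candidate an expected 0.65 × 49.35 + 0.35 × 7 = 34.5275, so the employer offers 34.5275, keeping 145.4725.
Round 2 (the candidate proposes): rejecting gives the employer an expected 0.65 × 145.4725 + 0.35 × 52 = 112.757125; the candidate offers that and keeps 67.242875.
Round 1 (the employer proposes): rejecting gives the candidate an expected 0.65 × 67.242875 + 0.35 × 7 = 46.15786875, so the employer offers 46.15786875, keeping 133.84213125.

46.16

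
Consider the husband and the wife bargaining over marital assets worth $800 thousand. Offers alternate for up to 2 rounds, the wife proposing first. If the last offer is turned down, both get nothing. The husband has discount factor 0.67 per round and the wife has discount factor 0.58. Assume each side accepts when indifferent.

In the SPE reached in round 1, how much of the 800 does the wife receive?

264

Solve by backward induction from round 2.
Round 2 (the husband proposes): the wife will accept anything ≥ 0, so the husband offers 0 and keeps 800.
Round 1 (the wife proposes): the husband can get 800 next round, worth 0.67 × 800 = 536 now; the wife offers that and keeps 264.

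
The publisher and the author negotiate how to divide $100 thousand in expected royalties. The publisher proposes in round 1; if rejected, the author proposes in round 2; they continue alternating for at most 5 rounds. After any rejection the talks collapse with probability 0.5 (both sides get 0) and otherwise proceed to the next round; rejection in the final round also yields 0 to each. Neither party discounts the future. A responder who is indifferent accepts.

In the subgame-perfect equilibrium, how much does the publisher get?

68.75

By backward induction:
Round 5 (the publisher proposes): rejection yields 0 for the author; the publisher offers 0 and keeps 100.
Round 4 (the author proposes): rejecting gives the publisher an expected 0.5 × 100 = 50, so the author offers 50, keeping 50.
Round 3 (the publisher proposes): rejecting gives the author an expected 0.5 × 50 = 25; the publisher offers that and keeps 75.
Round 2 (the author proposes): rejecting gives the publisher an expected 0.5 × 75 = 37.5, so the author offers 37.5, keeping 62.5.
Round 1 (the publisher proposes): rejecting gives the author an expected 0.5 × 62.5 = 31.25. The publisher offers 31.25 and keeps 100 − 31.25 = 68.75.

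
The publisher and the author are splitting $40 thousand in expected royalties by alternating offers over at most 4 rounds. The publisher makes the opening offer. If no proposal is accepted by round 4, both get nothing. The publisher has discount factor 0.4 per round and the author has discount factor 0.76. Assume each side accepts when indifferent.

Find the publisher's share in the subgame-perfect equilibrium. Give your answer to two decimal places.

12.52

Round 4 (the author proposes): rejection yields 0 for the publisher; the author offers 0 and keeps 40.
Round 3 (the publisher proposes): the author can get 40 next round, worth 0.76 × 40 = 30.4 now; the publisher offers that and keeps 9.6.
Round 2 (the author proposes): the publisher can get 9.6 next round, worth 0.4 × 9.6 = 3.84 now; the author offers that and keeps 36.16.
Round 1 (the publisher proposes): the author can get 36.16 next round, worth 0.76 × 36.16 = 27.4816 now. The publisher offers 27.4816 and keeps 40 − 27.4816 = 12.5184.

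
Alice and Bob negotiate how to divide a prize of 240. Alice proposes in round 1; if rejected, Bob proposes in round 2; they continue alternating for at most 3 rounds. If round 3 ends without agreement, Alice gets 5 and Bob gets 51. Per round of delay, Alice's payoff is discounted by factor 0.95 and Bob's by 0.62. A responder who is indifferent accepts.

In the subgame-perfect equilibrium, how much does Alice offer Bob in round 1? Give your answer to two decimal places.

Round 3 (Alice proposes): Bob gets 51 if talks fail, so Alice offers 51 and keeps 189.
Round 2 (Bob proposes): Alice can get 189 next round, worth 0.95 × 189 = 179.55 now. Bob offers 179.55 and keeps 240 − 179.55 = 60.45.
Round 1 (Alice proposes): Bob can get 60.45 next round, worth 0.62 × 60.45 = 37.479 now. Alice offers 37.479 and keeps 240 − 37.479 = 202.521.

37.48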